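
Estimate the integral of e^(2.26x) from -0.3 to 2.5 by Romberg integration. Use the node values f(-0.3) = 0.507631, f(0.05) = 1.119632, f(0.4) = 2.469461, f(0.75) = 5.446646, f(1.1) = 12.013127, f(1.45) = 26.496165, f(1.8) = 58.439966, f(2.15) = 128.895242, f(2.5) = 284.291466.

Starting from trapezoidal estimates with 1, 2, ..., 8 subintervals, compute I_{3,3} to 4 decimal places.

I_{0,0} (trapezoid, 1 panel, h=2.8000): 398.718736
I_{1,0} (trapezoid, 2 panels, h=1.4000): 216.177746
I_{2,0} (trapezoid, 4 panels, h=0.7000): 150.725472
I_{3,0} (trapezoid, 8 panels, h=0.3500): 132.047926
I_{1,1} = 216.177746 + (216.177746 − 398.718736)/3 = 155.330749
I_{2,1} = 150.725472 + (150.725472 − 216.177746)/3 = 128.908047
I_{3,1} = 132.047926 + (132.047926 − 150.725472)/3 = 125.822077
I_{2,2} = 128.908047 + (128.908047 − 155.330749)/15 = 127.146534
I_{3,2} = 125.822077 + (125.822077 − 128.908047)/15 = 125.616346
I_{3,3} = 125.616346 + (125.616346 − 127.146534)/63 = 125.592057

125.5921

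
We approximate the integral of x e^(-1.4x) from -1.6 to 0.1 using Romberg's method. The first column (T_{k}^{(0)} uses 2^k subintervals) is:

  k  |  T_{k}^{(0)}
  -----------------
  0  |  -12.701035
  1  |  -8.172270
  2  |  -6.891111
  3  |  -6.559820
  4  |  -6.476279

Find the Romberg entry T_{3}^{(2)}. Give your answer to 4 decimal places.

-6.4484

T_{2}^{(1)} = -6.891111 + (-6.891111 − (-8.172270))/3 = -6.464058
T_{3}^{(1)} = (4·(-6.559820) − (-6.891111)) / 3 = -6.449390
T_{3}^{(2)} = -6.449390 + (-6.449390 − (-6.464058))/15 = -6.448412
(Column j=1 coincides with Simpson's rule on the same nodes.)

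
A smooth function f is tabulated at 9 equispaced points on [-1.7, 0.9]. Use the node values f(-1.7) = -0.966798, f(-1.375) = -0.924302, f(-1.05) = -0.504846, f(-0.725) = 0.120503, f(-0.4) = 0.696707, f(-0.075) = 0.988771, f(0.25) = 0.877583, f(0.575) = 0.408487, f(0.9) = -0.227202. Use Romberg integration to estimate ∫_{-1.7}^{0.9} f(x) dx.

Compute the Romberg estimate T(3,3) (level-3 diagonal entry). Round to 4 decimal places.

T(0,0) (trapezoid, 1 panel, h=2.6000): -1.552200
T(1,0) (trapezoid, 2 panels, h=1.3000): 0.129619
T(2,0) (trapezoid, 4 panels, h=0.6500): 0.307089
T(3,0) (trapezoid, 8 panels, h=0.3250): 0.346418
T(1,1) = 0.129619 + (0.129619 − (-1.552200))/3 = 0.690225
T(2,1) = 0.307089 + (0.307089 − 0.129619)/3 = 0.366246
T(3,1) = 0.346418 + (0.346418 − 0.307089)/3 = 0.359528
T(2,2) = 0.366246 + (0.366246 − 0.690225)/15 = 0.344647
T(3,2) = 0.359528 + (0.359528 − 0.366246)/15 = 0.359080
T(3,3) = 0.359080 + (0.359080 − 0.344647)/63 = 0.359309

0.3593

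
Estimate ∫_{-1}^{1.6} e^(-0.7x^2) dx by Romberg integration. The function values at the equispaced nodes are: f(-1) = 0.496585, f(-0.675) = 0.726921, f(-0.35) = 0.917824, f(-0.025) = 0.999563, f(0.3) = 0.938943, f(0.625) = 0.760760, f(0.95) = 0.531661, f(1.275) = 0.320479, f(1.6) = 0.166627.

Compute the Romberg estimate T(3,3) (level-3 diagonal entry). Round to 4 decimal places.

1.8061

T(0,0) (trapezoid, 1 panel, h=2.6000): 0.862176
T(1,0) (trapezoid, 2 panels, h=1.3000): 1.651714
T(2,0) (trapezoid, 4 panels, h=0.6500): 1.768022
T(3,0) (trapezoid, 8 panels, h=0.3250): 1.796521
T(1,1) = 1.651714 + (1.651714 − 0.862176)/3 = 1.914893
T(2,1) = 1.768022 + (1.768022 − 1.651714)/3 = 1.806791
T(3,1) = 1.796521 + (1.796521 − 1.768022)/3 = 1.806021
T(2,2) = 1.806791 + (1.806791 − 1.914893)/15 = 1.799584
T(3,2) = 1.806021 + (1.806021 − 1.806791)/15 = 1.805970
T(3,3) = 1.805970 + (1.805970 − 1.799584)/63 = 1.806071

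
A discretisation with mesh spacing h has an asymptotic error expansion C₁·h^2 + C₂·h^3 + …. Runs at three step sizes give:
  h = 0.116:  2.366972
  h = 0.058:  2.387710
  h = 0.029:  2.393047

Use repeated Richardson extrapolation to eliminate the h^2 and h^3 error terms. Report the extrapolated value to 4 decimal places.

First eliminate the h^2 term (factor 2^2 = 4):
  B₁ = (4·2.387710 − 2.366972)/3 = 2.394623
  B₂ = (4·2.393047 − 2.387710)/3 = 2.394826
Then eliminate the h^3 term (factor 2^3 = 8):
  (8·2.394826 − 2.394623)/7 = 2.394855

2.3949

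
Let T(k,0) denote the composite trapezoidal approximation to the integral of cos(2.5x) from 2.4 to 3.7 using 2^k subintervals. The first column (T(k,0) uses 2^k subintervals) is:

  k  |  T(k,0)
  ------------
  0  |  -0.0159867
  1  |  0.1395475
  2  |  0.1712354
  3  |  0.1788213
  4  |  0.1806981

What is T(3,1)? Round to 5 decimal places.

T(3,1) = (4·0.1788213 − 0.1712354) / 3 = 0.1813499

0.18135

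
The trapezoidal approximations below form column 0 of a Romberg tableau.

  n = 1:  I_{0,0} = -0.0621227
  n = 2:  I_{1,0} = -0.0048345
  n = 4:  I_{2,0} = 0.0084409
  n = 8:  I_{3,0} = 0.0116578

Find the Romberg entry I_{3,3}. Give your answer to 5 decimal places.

0.01272

Richardson extrapolation on the trapezoidal column (denominator 4−1=3):
I_{1,1} = -0.0048345 + (-0.0048345 − (-0.0621227))/3 = 0.0142616
I_{2,1} = 0.0084409 + (0.0084409 − (-0.0048345))/3 = 0.0128660
I_{3,1} = (4·0.0116578 − 0.0084409) / 3 = 0.0127301
I_{2,2} = 0.0128660 + (0.0128660 − 0.0142616)/15 = 0.0127730
I_{3,2} = 0.0127301 + (0.0127301 − 0.0128660)/15 = 0.0127210
I_{3,3} = 0.0127210 + (0.0127210 − 0.0127730)/63 = 0.0127202
(Column j=1 coincides with Simpson's rule on the same nodes.)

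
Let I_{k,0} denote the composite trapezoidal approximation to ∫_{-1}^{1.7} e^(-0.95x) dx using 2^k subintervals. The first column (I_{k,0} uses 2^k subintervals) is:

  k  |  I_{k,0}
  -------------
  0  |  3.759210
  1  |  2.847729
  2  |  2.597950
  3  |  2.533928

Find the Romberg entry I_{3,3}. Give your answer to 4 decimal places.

2.5124

I_{1,1} = 2.847729 + (2.847729 − 3.759210)/3 = 2.543902
I_{2,1} = 2.597950 + (2.597950 − 2.847729)/3 = 2.514690
I_{3,1} = 2.533928 + (2.533928 − 2.597950)/3 = 2.512587
I_{2,2} = 2.514690 + (2.514690 − 2.543902)/15 = 2.512743
I_{3,2} = (16·2.512587 − 2.514690) / 15 = 2.512447
I_{3,3} = 2.512447 + (2.512447 − 2.512743)/63 = 2.512442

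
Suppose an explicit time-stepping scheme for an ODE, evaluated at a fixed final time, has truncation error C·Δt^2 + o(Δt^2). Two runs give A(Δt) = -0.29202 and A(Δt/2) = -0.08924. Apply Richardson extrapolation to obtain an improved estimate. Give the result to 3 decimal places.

-0.022

Extrapolated value = (4·A(Δt/2) − A(Δt)) / (4 − 1)
= (4·(-0.08924) − (-0.29202)) / 3
= -0.06494 / 3 = -0.02165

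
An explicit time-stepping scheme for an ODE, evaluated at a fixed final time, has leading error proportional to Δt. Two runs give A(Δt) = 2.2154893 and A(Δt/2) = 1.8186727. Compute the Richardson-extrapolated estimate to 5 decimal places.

1.42186

The leading error scales as Δt; refining by a factor of 2 reduces it by 2^1 = 2.
Extrapolated value = (2·A(Δt/2) − A(Δt)) / (2 − 1)
= (2·1.8186727 − 2.2154893) / 1
= 1.4218561 / 1 = 1.4218561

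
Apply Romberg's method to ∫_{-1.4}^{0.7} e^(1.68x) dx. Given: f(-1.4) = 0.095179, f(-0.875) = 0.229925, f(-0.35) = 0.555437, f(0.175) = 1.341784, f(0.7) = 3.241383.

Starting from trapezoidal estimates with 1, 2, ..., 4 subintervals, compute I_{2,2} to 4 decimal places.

1.8740

I_{0,0} (trapezoid, 1 panel, h=2.1000): 3.503390
I_{1,0} (trapezoid, 2 panels, h=1.0500): 2.334904
I_{2,0} (trapezoid, 4 panels, h=0.5250): 1.992599
I_{1,1} = 2.334904 + (2.334904 − 3.503390)/3 = 1.945409
I_{2,1} = 1.992599 + (1.992599 − 2.334904)/3 = 1.878497
I_{2,2} = 1.878497 + (1.878497 − 1.945409)/15 = 1.874036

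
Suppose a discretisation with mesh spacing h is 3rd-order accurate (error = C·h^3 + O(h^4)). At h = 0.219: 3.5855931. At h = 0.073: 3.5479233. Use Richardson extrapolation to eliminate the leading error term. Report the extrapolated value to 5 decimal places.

3.54647

The leading error scales as h^3; refining by a factor of 3 reduces it by 3^3 = 27.
Extrapolated value = (27·A(h/3) − A(h)) / (27 − 1)
= (27·3.5479233 − 3.5855931) / 26
= 92.2083360 / 26 = 3.5464745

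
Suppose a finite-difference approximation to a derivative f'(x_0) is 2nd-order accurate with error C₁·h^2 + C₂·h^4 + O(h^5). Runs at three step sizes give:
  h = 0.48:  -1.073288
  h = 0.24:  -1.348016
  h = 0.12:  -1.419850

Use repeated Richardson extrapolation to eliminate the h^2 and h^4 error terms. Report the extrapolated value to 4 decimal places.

First eliminate the h^2 term (factor 2^2 = 4):
  B₁ = (4·(-1.348016) − (-1.073288))/3 = -1.439592
  B₂ = (4·(-1.419850) − (-1.348016))/3 = -1.443795
Then eliminate the h^4 term (factor 2^4 = 16):
  (16·(-1.443795) − (-1.439592))/15 = -1.444075

-1.4441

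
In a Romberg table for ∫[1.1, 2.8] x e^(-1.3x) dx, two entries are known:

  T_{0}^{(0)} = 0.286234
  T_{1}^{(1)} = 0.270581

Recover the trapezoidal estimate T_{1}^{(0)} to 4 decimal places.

0.2745

From T_{1}^{(1)} = (4·T_{1}^{(0)} − T_{0}^{(0)})/3, solve for T_{1}^{(0)}:
4·T_{1}^{(0)} = 3·0.270581 + 0.286234 = 1.097977
T_{1}^{(0)} = 0.274494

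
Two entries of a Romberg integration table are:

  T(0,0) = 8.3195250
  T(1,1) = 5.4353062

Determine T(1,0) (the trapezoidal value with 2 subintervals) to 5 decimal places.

From T(1,1) = (4·T(1,0) − T(0,0))/3, solve for T(1,0):
4·T(1,0) = 3·5.4353062 + 8.3195250 = 24.6254436
T(1,0) = 6.1563609

6.15636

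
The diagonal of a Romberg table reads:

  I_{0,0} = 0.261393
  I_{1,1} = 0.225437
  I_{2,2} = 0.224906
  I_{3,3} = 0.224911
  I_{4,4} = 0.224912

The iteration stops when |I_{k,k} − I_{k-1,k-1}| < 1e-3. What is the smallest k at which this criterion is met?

|I_{1,1} − I_{0,0}| = 0.035956 ≥ 1e-3
|I_{2,2} − I_{1,1}| = 0.000531 < 1e-3

k = 2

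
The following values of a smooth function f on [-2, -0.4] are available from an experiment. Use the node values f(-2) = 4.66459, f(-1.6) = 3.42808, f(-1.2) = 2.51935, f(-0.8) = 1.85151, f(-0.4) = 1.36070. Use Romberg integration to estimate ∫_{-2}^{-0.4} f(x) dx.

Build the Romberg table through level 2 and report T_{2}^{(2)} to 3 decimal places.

4.291

T_{0}^{(0)} (trapezoid, 1 panel, h=1.6000): 4.82023
T_{1}^{(0)} (trapezoid, 2 panels, h=0.8000): 4.42560
T_{2}^{(0)} (trapezoid, 4 panels, h=0.4000): 4.32463
T_{1}^{(1)} = 4.42560 + (4.42560 − 4.82023)/3 = 4.29406
T_{2}^{(1)} = 4.32463 + (4.32463 − 4.42560)/3 = 4.29097
T_{2}^{(2)} = 4.29097 + (4.29097 − 4.29406)/15 = 4.29076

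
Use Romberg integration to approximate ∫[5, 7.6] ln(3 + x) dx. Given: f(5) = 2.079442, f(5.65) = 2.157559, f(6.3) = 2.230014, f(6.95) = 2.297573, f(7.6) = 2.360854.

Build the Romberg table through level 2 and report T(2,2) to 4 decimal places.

5.7895

T(0,0) (trapezoid, 1 panel, h=2.6000): 5.772385
T(1,0) (trapezoid, 2 panels, h=1.3000): 5.785211
T(2,0) (trapezoid, 4 panels, h=0.6500): 5.788441
T(1,1) = 5.785211 + (5.785211 − 5.772385)/3 = 5.789486
T(2,1) = 5.788441 + (5.788441 − 5.785211)/3 = 5.789518
T(2,2) = 5.789518 + (5.789518 − 5.789486)/15 = 5.789520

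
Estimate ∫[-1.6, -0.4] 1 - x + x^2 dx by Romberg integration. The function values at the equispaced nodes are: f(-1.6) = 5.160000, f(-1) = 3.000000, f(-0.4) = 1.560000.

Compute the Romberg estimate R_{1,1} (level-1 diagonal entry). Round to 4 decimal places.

R_{0,0} (trapezoid, 1 panel, h=1.2000): 4.032000
R_{1,0} (trapezoid, 2 panels, h=0.6000): 3.816000
R_{1,1} = 3.816000 + (3.816000 − 4.032000)/3 = 3.744000

3.7440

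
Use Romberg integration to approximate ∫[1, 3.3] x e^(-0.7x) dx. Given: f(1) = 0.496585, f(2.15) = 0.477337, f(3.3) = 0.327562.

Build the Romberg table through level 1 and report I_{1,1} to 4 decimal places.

I_{0,0} (trapezoid, 1 panel, h=2.3000): 0.947769
I_{1,0} (trapezoid, 2 panels, h=1.1500): 1.022822
I_{1,1} = 1.022822 + (1.022822 − 0.947769)/3 = 1.047840

1.0478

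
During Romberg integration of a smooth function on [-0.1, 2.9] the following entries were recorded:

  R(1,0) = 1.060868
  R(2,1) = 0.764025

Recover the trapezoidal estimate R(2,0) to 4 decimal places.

From R(2,1) = (4·R(2,0) − R(1,0))/3, solve for R(2,0):
4·R(2,0) = 3·0.764025 + 1.060868 = 3.352943
R(2,0) = 0.838236

0.8382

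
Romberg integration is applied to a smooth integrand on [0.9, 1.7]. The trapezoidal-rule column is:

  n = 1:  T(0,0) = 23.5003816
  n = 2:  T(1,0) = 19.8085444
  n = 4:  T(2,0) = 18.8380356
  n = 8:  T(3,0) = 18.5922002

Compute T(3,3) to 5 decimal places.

Richardson extrapolation on the trapezoidal column (denominator 4−1=3):
T(1,1) = (4·19.8085444 − 23.5003816) / 3 = 18.5779320
T(2,1) = (4·18.8380356 − 19.8085444) / 3 = 18.5145327
T(3,1) = 18.5922002 + (18.5922002 − 18.8380356)/3 = 18.5102551
T(2,2) = (16·18.5145327 − 18.5779320) / 15 = 18.5103061
T(3,2) = 18.5102551 + (18.5102551 − 18.5145327)/15 = 18.5099699
T(3,3) = 18.5099699 + (18.5099699 − 18.5103061)/63 = 18.5099646
(Column j=1 coincides with Simpson's rule on the same nodes.)

18.50996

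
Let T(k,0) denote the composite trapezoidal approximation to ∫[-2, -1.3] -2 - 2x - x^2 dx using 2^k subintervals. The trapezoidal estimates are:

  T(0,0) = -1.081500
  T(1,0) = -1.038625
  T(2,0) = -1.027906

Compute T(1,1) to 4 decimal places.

-1.0243

Richardson extrapolation on the trapezoidal column (denominator 4−1=3):
T(1,1) = (4·(-1.038625) − (-1.081500)) / 3 = -1.024333
(Column j=1 coincides with Simpson's rule on the same nodes.)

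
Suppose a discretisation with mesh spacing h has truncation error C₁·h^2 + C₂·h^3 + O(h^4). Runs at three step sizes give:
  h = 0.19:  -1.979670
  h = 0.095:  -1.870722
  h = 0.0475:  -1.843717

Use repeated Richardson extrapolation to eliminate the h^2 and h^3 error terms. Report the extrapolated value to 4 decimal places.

-1.8348

First eliminate the h^2 term (factor 2^2 = 4):
  B₁ = (4·(-1.870722) − (-1.979670))/3 = -1.834406
  B₂ = (4·(-1.843717) − (-1.870722))/3 = -1.834715
Then eliminate the h^3 term (factor 2^3 = 8):
  (8·(-1.834715) − (-1.834406))/7 = -1.834759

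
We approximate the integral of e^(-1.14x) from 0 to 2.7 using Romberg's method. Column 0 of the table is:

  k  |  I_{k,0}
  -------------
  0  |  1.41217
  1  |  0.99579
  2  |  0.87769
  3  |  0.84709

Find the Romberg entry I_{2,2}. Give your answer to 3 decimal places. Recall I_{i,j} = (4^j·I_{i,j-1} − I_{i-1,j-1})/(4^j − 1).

0.837

I_{1,1} = (4·0.99579 − 1.41217) / 3 = 0.85700
I_{2,1} = (4·0.87769 − 0.99579) / 3 = 0.83832
I_{2,2} = (16·0.83832 − 0.85700) / 15 = 0.83707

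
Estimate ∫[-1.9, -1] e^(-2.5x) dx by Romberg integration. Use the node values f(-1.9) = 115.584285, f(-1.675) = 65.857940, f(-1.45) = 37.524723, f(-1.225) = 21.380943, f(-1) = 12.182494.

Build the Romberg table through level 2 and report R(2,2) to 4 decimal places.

41.3631

R(0,0) (trapezoid, 1 panel, h=0.9000): 57.495051
R(1,0) (trapezoid, 2 panels, h=0.4500): 45.633651
R(2,0) (trapezoid, 4 panels, h=0.2250): 42.445574
R(1,1) = 45.633651 + (45.633651 − 57.495051)/3 = 41.679851
R(2,1) = 42.445574 + (42.445574 − 45.633651)/3 = 41.382882
R(2,2) = 41.382882 + (41.382882 − 41.679851)/15 = 41.363084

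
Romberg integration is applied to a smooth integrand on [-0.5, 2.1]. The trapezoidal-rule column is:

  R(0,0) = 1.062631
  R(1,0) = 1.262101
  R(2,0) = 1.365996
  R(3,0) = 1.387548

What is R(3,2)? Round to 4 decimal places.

R(2,1) = (4·1.365996 − 1.262101) / 3 = 1.400628
R(3,1) = 1.387548 + (1.387548 − 1.365996)/3 = 1.394732
R(3,2) = 1.394732 + (1.394732 − 1.400628)/15 = 1.394339

1.3943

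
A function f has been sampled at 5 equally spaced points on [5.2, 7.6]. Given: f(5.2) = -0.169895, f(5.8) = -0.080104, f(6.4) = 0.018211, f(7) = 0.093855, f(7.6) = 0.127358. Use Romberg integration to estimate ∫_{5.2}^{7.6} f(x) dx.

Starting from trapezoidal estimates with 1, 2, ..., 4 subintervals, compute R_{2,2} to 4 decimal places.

R_{0,0} (trapezoid, 1 panel, h=2.4000): -0.051044
R_{1,0} (trapezoid, 2 panels, h=1.2000): -0.003669
R_{2,0} (trapezoid, 4 panels, h=0.6000): 0.006416
R_{1,1} = -0.003669 + (-0.003669 − (-0.051044))/3 = 0.012123
R_{2,1} = 0.006416 + (0.006416 − (-0.003669))/3 = 0.009778
R_{2,2} = 0.009778 + (0.009778 − 0.012123)/15 = 0.009622

0.0096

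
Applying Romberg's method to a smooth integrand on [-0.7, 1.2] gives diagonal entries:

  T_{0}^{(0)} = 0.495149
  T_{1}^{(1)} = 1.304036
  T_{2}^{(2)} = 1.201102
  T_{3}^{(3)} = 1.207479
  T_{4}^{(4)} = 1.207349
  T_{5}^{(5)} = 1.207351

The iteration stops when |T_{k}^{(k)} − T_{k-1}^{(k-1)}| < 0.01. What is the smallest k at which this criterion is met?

k = 3

|T_{1}^{(1)} − T_{0}^{(0)}| = 0.808887 ≥ 0.01
|T_{2}^{(2)} − T_{1}^{(1)}| = 0.102934 ≥ 0.01
|T_{3}^{(3)} − T_{2}^{(2)}| = 0.006377 < 0.01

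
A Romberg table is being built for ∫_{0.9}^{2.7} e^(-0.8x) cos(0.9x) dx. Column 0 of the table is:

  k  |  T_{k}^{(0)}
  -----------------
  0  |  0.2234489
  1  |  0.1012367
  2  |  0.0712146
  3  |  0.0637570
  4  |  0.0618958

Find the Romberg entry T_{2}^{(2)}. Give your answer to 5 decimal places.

0.06125

Richardson extrapolation on the trapezoidal column (denominator 4−1=3):
T_{1}^{(1)} = (4·0.1012367 − 0.2234489) / 3 = 0.0604993
T_{2}^{(1)} = 0.0712146 + (0.0712146 − 0.1012367)/3 = 0.0612072
T_{2}^{(2)} = 0.0612072 + (0.0612072 − 0.0604993)/15 = 0.0612544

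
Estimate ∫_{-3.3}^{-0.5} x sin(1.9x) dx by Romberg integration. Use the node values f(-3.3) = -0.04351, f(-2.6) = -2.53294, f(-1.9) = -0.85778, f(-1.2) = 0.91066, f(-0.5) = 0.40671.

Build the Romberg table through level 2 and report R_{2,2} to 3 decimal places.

R_{0,0} (trapezoid, 1 panel, h=2.8000): 0.50848
R_{1,0} (trapezoid, 2 panels, h=1.4000): -0.94665
R_{2,0} (trapezoid, 4 panels, h=0.7000): -1.60892
R_{1,1} = -0.94665 + (-0.94665 − 0.50848)/3 = -1.43169
R_{2,1} = -1.60892 + (-1.60892 − (-0.94665))/3 = -1.82968
R_{2,2} = -1.82968 + (-1.82968 − (-1.43169))/15 = -1.85621

-1.856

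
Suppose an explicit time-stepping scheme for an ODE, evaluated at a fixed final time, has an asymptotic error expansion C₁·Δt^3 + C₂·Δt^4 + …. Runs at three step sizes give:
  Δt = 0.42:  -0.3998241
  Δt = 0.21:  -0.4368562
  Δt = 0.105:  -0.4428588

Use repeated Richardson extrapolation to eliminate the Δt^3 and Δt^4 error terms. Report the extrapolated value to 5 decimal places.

First eliminate the Δt^3 term (factor 2^3 = 8):
  B₁ = (8·(-0.4368562) − (-0.3998241))/7 = -0.4421465
  B₂ = (8·(-0.4428588) − (-0.4368562))/7 = -0.4437163
Then eliminate the Δt^4 term (factor 2^4 = 16):
  (16·(-0.4437163) − (-0.4421465))/15 = -0.4438210

-0.44382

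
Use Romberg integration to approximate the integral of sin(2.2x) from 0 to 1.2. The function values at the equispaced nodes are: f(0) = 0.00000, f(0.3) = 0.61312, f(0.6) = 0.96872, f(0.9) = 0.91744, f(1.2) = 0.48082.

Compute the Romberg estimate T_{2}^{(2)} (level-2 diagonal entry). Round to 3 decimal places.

0.853

T_{0}^{(0)} (trapezoid, 1 panel, h=1.2000): 0.28849
T_{1}^{(0)} (trapezoid, 2 panels, h=0.6000): 0.72548
T_{2}^{(0)} (trapezoid, 4 panels, h=0.3000): 0.82191
T_{1}^{(1)} = 0.72548 + (0.72548 − 0.28849)/3 = 0.87114
T_{2}^{(1)} = 0.82191 + (0.82191 − 0.72548)/3 = 0.85405
T_{2}^{(2)} = 0.85405 + (0.85405 − 0.87114)/15 = 0.85291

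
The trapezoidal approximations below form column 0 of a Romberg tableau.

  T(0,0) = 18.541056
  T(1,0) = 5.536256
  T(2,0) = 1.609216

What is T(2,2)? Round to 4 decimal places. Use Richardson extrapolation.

0.2401

T(1,1) = (4·5.536256 − 18.541056) / 3 = 1.201323
T(2,1) = (4·1.609216 − 5.536256) / 3 = 0.300203
T(2,2) = 0.300203 + (0.300203 − 1.201323)/15 = 0.240128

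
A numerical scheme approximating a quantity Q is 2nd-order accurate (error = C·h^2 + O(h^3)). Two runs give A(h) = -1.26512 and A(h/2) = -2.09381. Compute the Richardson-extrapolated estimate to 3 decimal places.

The leading error scales as h^2; refining by a factor of 2 reduces it by 2^2 = 4.
Extrapolated value = (4·A(h/2) − A(h)) / (4 − 1)
= (4·(-2.09381) − (-1.26512)) / 3
= -7.11012 / 3 = -2.37004

-2.370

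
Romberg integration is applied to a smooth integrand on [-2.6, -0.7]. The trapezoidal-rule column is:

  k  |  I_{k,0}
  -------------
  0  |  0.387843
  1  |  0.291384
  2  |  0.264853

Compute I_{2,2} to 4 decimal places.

0.2558

I_{1,1} = 0.291384 + (0.291384 − 0.387843)/3 = 0.259231
I_{2,1} = 0.264853 + (0.264853 − 0.291384)/3 = 0.256009
I_{2,2} = 0.256009 + (0.256009 − 0.259231)/15 = 0.255794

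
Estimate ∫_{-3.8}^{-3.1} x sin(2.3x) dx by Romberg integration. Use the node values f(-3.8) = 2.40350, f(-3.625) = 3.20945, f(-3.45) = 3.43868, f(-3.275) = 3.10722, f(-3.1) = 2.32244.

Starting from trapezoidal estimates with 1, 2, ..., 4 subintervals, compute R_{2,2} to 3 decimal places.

2.150

R_{0,0} (trapezoid, 1 panel, h=0.7000): 1.65408
R_{1,0} (trapezoid, 2 panels, h=0.3500): 2.03058
R_{2,0} (trapezoid, 4 panels, h=0.1750): 2.12071
R_{1,1} = 2.03058 + (2.03058 − 1.65408)/3 = 2.15608
R_{2,1} = 2.12071 + (2.12071 − 2.03058)/3 = 2.15075
R_{2,2} = 2.15075 + (2.15075 − 2.15608)/15 = 2.15039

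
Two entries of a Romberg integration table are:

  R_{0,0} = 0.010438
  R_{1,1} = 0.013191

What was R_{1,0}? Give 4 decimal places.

From R_{1,1} = (4·R_{1,0} − R_{0,0})/3, solve for R_{1,0}:
4·R_{1,0} = 3·0.013191 + 0.010438 = 0.050011
R_{1,0} = 0.012503

0.0125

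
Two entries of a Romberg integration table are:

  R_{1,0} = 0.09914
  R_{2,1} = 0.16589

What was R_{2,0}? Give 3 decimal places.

0.149

From R_{2,1} = (4·R_{2,0} − R_{1,0})/3, solve for R_{2,0}:
4·R_{2,0} = 3·0.16589 + 0.09914 = 0.59681
R_{2,0} = 0.14920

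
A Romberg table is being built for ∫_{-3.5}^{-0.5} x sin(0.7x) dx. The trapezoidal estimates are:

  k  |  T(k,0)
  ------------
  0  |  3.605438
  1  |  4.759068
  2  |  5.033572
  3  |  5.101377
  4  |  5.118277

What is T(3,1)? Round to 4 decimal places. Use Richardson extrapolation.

5.1240

T(3,1) = 5.101377 + (5.101377 − 5.033572)/3 = 5.123979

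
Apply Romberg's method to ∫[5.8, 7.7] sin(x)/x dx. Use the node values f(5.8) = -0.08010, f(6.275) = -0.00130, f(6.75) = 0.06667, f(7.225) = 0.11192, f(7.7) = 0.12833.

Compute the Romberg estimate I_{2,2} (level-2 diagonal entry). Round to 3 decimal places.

I_{0,0} (trapezoid, 1 panel, h=1.9000): 0.04582
I_{1,0} (trapezoid, 2 panels, h=0.9500): 0.08625
I_{2,0} (trapezoid, 4 panels, h=0.4750): 0.09567
I_{1,1} = 0.08625 + (0.08625 − 0.04582)/3 = 0.09973
I_{2,1} = 0.09567 + (0.09567 − 0.08625)/3 = 0.09881
I_{2,2} = 0.09881 + (0.09881 − 0.09973)/15 = 0.09875

0.099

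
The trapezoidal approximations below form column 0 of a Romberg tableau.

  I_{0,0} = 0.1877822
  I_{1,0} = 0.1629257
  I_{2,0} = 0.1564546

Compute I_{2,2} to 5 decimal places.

0.15427

Richardson extrapolation on the trapezoidal column (denominator 4−1=3):
I_{1,1} = (4·0.1629257 − 0.1877822) / 3 = 0.1546402
I_{2,1} = (4·0.1564546 − 0.1629257) / 3 = 0.1542976
I_{2,2} = (16·0.1542976 − 0.1546402) / 15 = 0.1542748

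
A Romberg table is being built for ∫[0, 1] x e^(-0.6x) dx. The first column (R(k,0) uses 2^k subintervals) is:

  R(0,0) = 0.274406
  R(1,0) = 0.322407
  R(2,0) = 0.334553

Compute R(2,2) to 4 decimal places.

R(1,1) = 0.322407 + (0.322407 − 0.274406)/3 = 0.338407
R(2,1) = (4·0.334553 − 0.322407) / 3 = 0.338602
R(2,2) = 0.338602 + (0.338602 − 0.338407)/15 = 0.338615

0.3386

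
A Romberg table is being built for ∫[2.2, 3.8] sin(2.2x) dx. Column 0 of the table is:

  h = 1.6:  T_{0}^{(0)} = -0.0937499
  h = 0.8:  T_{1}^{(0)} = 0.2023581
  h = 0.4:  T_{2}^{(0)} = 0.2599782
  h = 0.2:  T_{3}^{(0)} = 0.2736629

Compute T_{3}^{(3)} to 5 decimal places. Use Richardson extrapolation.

0.27817

T_{1}^{(1)} = (4·0.2023581 − (-0.0937499)) / 3 = 0.3010608
T_{2}^{(1)} = (4·0.2599782 − 0.2023581) / 3 = 0.2791849
T_{3}^{(1)} = 0.2736629 + (0.2736629 − 0.2599782)/3 = 0.2782245
T_{2}^{(2)} = 0.2791849 + (0.2791849 − 0.3010608)/15 = 0.2777265
T_{3}^{(2)} = (16·0.2782245 − 0.2791849) / 15 = 0.2781605
T_{3}^{(3)} = 0.2781605 + (0.2781605 − 0.2777265)/63 = 0.2781674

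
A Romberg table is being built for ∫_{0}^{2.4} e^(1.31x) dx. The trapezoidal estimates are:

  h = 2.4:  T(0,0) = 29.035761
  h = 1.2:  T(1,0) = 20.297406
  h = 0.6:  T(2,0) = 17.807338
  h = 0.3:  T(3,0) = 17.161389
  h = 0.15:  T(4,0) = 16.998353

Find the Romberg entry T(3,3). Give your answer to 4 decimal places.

16.9439

Richardson extrapolation on the trapezoidal column (denominator 4−1=3):
T(1,1) = (4·20.297406 − 29.035761) / 3 = 17.384621
T(2,1) = 17.807338 + (17.807338 − 20.297406)/3 = 16.977315
T(3,1) = (4·17.161389 − 17.807338) / 3 = 16.946073
T(2,2) = (16·16.977315 − 17.384621) / 15 = 16.950161
T(3,2) = 16.946073 + (16.946073 − 16.977315)/15 = 16.943990
T(3,3) = 16.943990 + (16.943990 − 16.950161)/63 = 16.943892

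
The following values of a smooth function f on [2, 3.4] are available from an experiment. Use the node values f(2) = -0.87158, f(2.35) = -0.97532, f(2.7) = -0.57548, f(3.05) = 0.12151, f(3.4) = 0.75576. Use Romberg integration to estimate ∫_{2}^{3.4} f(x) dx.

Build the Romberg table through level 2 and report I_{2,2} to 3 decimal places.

-0.545

I_{0,0} (trapezoid, 1 panel, h=1.4000): -0.08107
I_{1,0} (trapezoid, 2 panels, h=0.7000): -0.44337
I_{2,0} (trapezoid, 4 panels, h=0.3500): -0.52052
I_{1,1} = -0.44337 + (-0.44337 − (-0.08107))/3 = -0.56414
I_{2,1} = -0.52052 + (-0.52052 − (-0.44337))/3 = -0.54624
I_{2,2} = -0.54624 + (-0.54624 − (-0.56414))/15 = -0.54505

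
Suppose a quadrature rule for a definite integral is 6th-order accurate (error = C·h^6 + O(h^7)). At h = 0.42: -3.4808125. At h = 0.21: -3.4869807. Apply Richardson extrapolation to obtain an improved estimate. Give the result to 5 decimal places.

-3.48708

The leading error scales as h^6; refining by a factor of 2 reduces it by 2^6 = 64.
Extrapolated value = (64·A(h/2) − A(h)) / (64 − 1)
= (64·(-3.4869807) − (-3.4808125)) / 63
= -219.6859523 / 63 = -3.4870786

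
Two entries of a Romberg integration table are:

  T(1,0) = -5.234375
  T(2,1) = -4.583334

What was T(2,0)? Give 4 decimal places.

-4.7461

From T(2,1) = (4·T(2,0) − T(1,0))/3, solve for T(2,0):
4·T(2,0) = 3·(-4.583334) + (-5.234375) = -18.984377
T(2,0) = -4.746094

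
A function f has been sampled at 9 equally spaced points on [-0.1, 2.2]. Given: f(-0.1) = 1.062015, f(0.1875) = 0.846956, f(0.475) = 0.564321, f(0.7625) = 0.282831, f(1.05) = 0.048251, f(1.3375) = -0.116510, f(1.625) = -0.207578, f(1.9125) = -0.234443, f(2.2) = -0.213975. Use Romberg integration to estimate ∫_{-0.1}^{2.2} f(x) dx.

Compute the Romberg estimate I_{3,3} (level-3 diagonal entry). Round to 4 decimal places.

I_{0,0} (trapezoid, 1 panel, h=2.3000): 0.975246
I_{1,0} (trapezoid, 2 panels, h=1.1500): 0.543112
I_{2,0} (trapezoid, 4 panels, h=0.5750): 0.476683
I_{3,0} (trapezoid, 8 panels, h=0.2875): 0.462256
I_{1,1} = 0.543112 + (0.543112 − 0.975246)/3 = 0.399067
I_{2,1} = 0.476683 + (0.476683 − 0.543112)/3 = 0.454540
I_{3,1} = 0.462256 + (0.462256 − 0.476683)/3 = 0.457447
I_{2,2} = 0.454540 + (0.454540 − 0.399067)/15 = 0.458238
I_{3,2} = 0.457447 + (0.457447 − 0.454540)/15 = 0.457641
I_{3,3} = 0.457641 + (0.457641 − 0.458238)/63 = 0.457632

0.4576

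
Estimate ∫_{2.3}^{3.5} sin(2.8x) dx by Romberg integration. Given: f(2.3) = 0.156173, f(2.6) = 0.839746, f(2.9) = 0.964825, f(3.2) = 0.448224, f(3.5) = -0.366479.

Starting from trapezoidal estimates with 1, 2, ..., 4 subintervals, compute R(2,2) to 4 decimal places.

0.6843

R(0,0) (trapezoid, 1 panel, h=1.2000): -0.126184
R(1,0) (trapezoid, 2 panels, h=0.6000): 0.515803
R(2,0) (trapezoid, 4 panels, h=0.3000): 0.644293
R(1,1) = 0.515803 + (0.515803 − (-0.126184))/3 = 0.729799
R(2,1) = 0.644293 + (0.644293 − 0.515803)/3 = 0.687123
R(2,2) = 0.687123 + (0.687123 − 0.729799)/15 = 0.684278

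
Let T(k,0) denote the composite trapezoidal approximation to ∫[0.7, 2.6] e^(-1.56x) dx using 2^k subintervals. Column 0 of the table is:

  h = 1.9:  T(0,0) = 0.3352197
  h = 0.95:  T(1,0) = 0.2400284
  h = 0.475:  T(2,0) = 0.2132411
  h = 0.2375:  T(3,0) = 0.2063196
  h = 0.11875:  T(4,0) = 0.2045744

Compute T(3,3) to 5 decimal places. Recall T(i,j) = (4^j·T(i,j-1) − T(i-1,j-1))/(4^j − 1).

0.20399

Richardson extrapolation on the trapezoidal column (denominator 4−1=3):
T(1,1) = 0.2400284 + (0.2400284 − 0.3352197)/3 = 0.2082980
T(2,1) = 0.2132411 + (0.2132411 − 0.2400284)/3 = 0.2043120
T(3,1) = 0.2063196 + (0.2063196 − 0.2132411)/3 = 0.2040124
T(2,2) = (16·0.2043120 − 0.2082980) / 15 = 0.2040463
T(3,2) = (16·0.2040124 − 0.2043120) / 15 = 0.2039924
T(3,3) = 0.2039924 + (0.2039924 − 0.2040463)/63 = 0.2039915
(Column j=1 coincides with Simpson's rule on the same nodes.)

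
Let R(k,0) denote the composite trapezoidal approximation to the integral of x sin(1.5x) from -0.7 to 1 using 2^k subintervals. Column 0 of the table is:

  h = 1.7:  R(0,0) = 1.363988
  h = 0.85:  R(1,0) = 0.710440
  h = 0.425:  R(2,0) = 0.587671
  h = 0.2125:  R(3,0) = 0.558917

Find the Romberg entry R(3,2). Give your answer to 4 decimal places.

0.5495

Richardson extrapolation on the trapezoidal column (denominator 4−1=3):
R(2,1) = (4·0.587671 − 0.710440) / 3 = 0.546748
R(3,1) = 0.558917 + (0.558917 − 0.587671)/3 = 0.549332
R(3,2) = (16·0.549332 − 0.546748) / 15 = 0.549504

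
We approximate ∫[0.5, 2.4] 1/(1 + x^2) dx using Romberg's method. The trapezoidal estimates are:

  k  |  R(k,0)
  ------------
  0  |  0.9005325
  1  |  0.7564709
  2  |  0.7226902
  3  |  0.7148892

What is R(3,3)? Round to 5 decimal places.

0.71236

R(1,1) = 0.7564709 + (0.7564709 − 0.9005325)/3 = 0.7084504
R(2,1) = (4·0.7226902 − 0.7564709) / 3 = 0.7114300
R(3,1) = 0.7148892 + (0.7148892 − 0.7226902)/3 = 0.7122889
R(2,2) = (16·0.7114300 − 0.7084504) / 15 = 0.7116286
R(3,2) = (16·0.7122889 − 0.7114300) / 15 = 0.7123462
R(3,3) = (64·0.7123462 − 0.7116286) / 63 = 0.7123576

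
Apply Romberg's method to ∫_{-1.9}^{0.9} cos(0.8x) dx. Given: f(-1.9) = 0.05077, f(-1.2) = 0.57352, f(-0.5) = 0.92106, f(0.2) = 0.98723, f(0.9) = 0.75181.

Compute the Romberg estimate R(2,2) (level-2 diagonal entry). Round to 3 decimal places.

R(0,0) (trapezoid, 1 panel, h=2.8000): 1.12361
R(1,0) (trapezoid, 2 panels, h=1.4000): 1.85129
R(2,0) (trapezoid, 4 panels, h=0.7000): 2.01817
R(1,1) = 1.85129 + (1.85129 − 1.12361)/3 = 2.09385
R(2,1) = 2.01817 + (2.01817 − 1.85129)/3 = 2.07380
R(2,2) = 2.07380 + (2.07380 − 2.09385)/15 = 2.07246

2.072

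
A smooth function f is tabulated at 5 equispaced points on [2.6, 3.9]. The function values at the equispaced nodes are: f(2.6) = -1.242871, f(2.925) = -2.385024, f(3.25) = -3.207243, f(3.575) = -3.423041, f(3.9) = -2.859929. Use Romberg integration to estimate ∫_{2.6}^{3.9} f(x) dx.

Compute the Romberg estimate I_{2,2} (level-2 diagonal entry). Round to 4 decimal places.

-3.6554

I_{0,0} (trapezoid, 1 panel, h=1.3000): -2.666820
I_{1,0} (trapezoid, 2 panels, h=0.6500): -3.418118
I_{2,0} (trapezoid, 4 panels, h=0.3250): -3.596680
I_{1,1} = -3.418118 + (-3.418118 − (-2.666820))/3 = -3.668551
I_{2,1} = -3.596680 + (-3.596680 − (-3.418118))/3 = -3.656201
I_{2,2} = -3.656201 + (-3.656201 − (-3.668551))/15 = -3.655378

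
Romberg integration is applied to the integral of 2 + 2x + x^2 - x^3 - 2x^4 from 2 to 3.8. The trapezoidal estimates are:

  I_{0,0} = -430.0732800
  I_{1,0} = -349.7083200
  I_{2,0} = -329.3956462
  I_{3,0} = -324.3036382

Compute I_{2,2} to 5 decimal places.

-322.60507

I_{1,1} = (4·(-349.7083200) − (-430.0732800)) / 3 = -322.9200000
I_{2,1} = (4·(-329.3956462) − (-349.7083200)) / 3 = -322.6247549
I_{2,2} = (16·(-322.6247549) − (-322.9200000)) / 15 = -322.6050719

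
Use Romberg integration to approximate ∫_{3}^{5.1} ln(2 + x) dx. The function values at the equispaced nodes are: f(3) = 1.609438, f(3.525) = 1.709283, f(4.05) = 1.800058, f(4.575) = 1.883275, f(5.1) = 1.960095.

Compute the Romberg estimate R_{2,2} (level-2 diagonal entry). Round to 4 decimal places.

R_{0,0} (trapezoid, 1 panel, h=2.1000): 3.748010
R_{1,0} (trapezoid, 2 panels, h=1.0500): 3.764066
R_{2,0} (trapezoid, 4 panels, h=0.5250): 3.768126
R_{1,1} = 3.764066 + (3.764066 − 3.748010)/3 = 3.769418
R_{2,1} = 3.768126 + (3.768126 − 3.764066)/3 = 3.769479
R_{2,2} = 3.769479 + (3.769479 − 3.769418)/15 = 3.769483

3.7695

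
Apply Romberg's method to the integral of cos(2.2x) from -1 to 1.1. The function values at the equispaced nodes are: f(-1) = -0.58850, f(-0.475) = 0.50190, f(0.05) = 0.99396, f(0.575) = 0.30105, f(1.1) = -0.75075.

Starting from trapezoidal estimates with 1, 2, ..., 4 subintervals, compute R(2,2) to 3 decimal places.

R(0,0) (trapezoid, 1 panel, h=2.1000): -1.40621
R(1,0) (trapezoid, 2 panels, h=1.0500): 0.34055
R(2,0) (trapezoid, 4 panels, h=0.5250): 0.59182
R(1,1) = 0.34055 + (0.34055 − (-1.40621))/3 = 0.92280
R(2,1) = 0.59182 + (0.59182 − 0.34055)/3 = 0.67558
R(2,2) = 0.67558 + (0.67558 − 0.92280)/15 = 0.65910

0.659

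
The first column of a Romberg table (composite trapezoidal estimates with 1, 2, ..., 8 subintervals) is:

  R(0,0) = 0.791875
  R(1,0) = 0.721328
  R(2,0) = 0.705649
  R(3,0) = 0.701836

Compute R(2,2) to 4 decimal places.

0.7006

R(1,1) = 0.721328 + (0.721328 − 0.791875)/3 = 0.697812
R(2,1) = 0.705649 + (0.705649 − 0.721328)/3 = 0.700423
R(2,2) = 0.700423 + (0.700423 − 0.697812)/15 = 0.700597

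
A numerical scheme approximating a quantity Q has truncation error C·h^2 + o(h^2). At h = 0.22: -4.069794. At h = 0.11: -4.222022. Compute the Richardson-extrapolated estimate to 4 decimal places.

-4.2728

Extrapolated value = (4·A(h/2) − A(h)) / (4 − 1)
= (4·(-4.222022) − (-4.069794)) / 3
= -12.818294 / 3 = -4.272765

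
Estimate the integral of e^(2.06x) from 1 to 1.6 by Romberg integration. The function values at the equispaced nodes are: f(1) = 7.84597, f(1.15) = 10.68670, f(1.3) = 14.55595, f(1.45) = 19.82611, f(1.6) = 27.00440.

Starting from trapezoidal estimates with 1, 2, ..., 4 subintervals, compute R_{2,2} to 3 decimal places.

9.300

R_{0,0} (trapezoid, 1 panel, h=0.6000): 10.45511
R_{1,0} (trapezoid, 2 panels, h=0.3000): 9.59434
R_{2,0} (trapezoid, 4 panels, h=0.1500): 9.37409
R_{1,1} = 9.59434 + (9.59434 − 10.45511)/3 = 9.30742
R_{2,1} = 9.37409 + (9.37409 − 9.59434)/3 = 9.30067
R_{2,2} = 9.30067 + (9.30067 − 9.30742)/15 = 9.30022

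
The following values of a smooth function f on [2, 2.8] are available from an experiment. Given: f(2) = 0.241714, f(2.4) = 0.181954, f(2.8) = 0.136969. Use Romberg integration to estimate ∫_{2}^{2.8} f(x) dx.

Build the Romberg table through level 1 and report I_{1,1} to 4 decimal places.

0.1475

I_{0,0} (trapezoid, 1 panel, h=0.8000): 0.151473
I_{1,0} (trapezoid, 2 panels, h=0.4000): 0.148518
I_{1,1} = 0.148518 + (0.148518 − 0.151473)/3 = 0.147533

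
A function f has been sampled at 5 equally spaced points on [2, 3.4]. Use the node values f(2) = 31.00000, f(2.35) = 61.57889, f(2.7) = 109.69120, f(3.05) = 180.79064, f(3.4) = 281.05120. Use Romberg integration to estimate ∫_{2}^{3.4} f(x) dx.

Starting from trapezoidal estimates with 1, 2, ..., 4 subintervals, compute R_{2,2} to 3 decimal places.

R_{0,0} (trapezoid, 1 panel, h=1.4000): 218.43584
R_{1,0} (trapezoid, 2 panels, h=0.7000): 186.00176
R_{2,0} (trapezoid, 4 panels, h=0.3500): 177.83022
R_{1,1} = 186.00176 + (186.00176 − 218.43584)/3 = 175.19040
R_{2,1} = 177.83022 + (177.83022 − 186.00176)/3 = 175.10637
R_{2,2} = 175.10637 + (175.10637 − 175.19040)/15 = 175.10077

175.101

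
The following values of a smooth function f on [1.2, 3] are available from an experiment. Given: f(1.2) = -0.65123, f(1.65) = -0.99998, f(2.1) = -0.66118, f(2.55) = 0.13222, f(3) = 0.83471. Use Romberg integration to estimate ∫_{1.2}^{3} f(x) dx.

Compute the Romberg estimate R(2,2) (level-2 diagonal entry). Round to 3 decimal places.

R(0,0) (trapezoid, 1 panel, h=1.8000): 0.16513
R(1,0) (trapezoid, 2 panels, h=0.9000): -0.51250
R(2,0) (trapezoid, 4 panels, h=0.4500): -0.64674
R(1,1) = -0.51250 + (-0.51250 − 0.16513)/3 = -0.73838
R(2,1) = -0.64674 + (-0.64674 − (-0.51250))/3 = -0.69149
R(2,2) = -0.69149 + (-0.69149 − (-0.73838))/15 = -0.68836

-0.688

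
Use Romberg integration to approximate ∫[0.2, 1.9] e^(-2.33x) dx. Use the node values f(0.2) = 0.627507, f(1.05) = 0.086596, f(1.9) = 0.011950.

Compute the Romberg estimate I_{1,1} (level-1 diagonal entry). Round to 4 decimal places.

I_{0,0} (trapezoid, 1 panel, h=1.7000): 0.543538
I_{1,0} (trapezoid, 2 panels, h=0.8500): 0.345376
I_{1,1} = 0.345376 + (0.345376 − 0.543538)/3 = 0.279322

0.2793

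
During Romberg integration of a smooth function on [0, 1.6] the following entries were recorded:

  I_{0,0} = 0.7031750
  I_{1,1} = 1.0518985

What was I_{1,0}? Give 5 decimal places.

0.96472

From I_{1,1} = (4·I_{1,0} − I_{0,0})/3, solve for I_{1,0}:
4·I_{1,0} = 3·1.0518985 + 0.7031750 = 3.8588705
I_{1,0} = 0.9647176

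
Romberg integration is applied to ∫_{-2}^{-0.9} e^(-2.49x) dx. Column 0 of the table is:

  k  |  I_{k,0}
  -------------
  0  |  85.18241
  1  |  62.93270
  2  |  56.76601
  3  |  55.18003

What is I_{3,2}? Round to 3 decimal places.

54.647

Richardson extrapolation on the trapezoidal column (denominator 4−1=3):
I_{2,1} = (4·56.76601 − 62.93270) / 3 = 54.71045
I_{3,1} = (4·55.18003 − 56.76601) / 3 = 54.65137
I_{3,2} = (16·54.65137 − 54.71045) / 15 = 54.64743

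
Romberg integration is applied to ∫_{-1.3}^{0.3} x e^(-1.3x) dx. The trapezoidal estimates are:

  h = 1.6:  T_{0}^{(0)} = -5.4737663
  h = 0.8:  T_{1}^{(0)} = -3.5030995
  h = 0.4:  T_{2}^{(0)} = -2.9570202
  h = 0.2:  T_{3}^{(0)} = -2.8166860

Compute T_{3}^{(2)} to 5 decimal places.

-2.76957

Richardson extrapolation on the trapezoidal column (denominator 4−1=3):
T_{2}^{(1)} = -2.9570202 + (-2.9570202 − (-3.5030995))/3 = -2.7749938
T_{3}^{(1)} = -2.8166860 + (-2.8166860 − (-2.9570202))/3 = -2.7699079
T_{3}^{(2)} = -2.7699079 + (-2.7699079 − (-2.7749938))/15 = -2.7695688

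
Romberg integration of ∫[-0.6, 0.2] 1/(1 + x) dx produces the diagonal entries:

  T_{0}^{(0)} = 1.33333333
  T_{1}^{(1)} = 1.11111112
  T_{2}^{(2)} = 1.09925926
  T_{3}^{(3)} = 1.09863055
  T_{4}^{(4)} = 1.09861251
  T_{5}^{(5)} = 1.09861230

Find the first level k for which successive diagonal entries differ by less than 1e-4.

k = 4

|T_{1}^{(1)} − T_{0}^{(0)}| = 0.22222221 ≥ 1e-4
|T_{2}^{(2)} − T_{1}^{(1)}| = 0.01185186 ≥ 1e-4
|T_{3}^{(3)} − T_{2}^{(2)}| = 0.00062871 ≥ 1e-4
|T_{4}^{(4)} − T_{3}^{(3)}| = 0.00001804 < 1e-4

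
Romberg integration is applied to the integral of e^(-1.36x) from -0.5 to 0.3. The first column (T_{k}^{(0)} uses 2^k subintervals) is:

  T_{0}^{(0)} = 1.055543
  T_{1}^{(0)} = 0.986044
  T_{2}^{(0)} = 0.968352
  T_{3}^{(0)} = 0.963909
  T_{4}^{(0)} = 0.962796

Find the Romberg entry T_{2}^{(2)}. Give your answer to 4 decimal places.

T_{1}^{(1)} = 0.986044 + (0.986044 − 1.055543)/3 = 0.962878
T_{2}^{(1)} = 0.968352 + (0.968352 − 0.986044)/3 = 0.962455
T_{2}^{(2)} = 0.962455 + (0.962455 − 0.962878)/15 = 0.962427
(Column j=1 coincides with Simpson's rule on the same nodes.)

0.9624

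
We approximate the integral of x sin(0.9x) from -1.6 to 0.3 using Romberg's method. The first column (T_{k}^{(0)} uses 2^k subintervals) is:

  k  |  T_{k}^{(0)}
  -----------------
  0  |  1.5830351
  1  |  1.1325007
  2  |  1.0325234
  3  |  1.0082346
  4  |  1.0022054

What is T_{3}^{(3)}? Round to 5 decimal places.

1.00020

Richardson extrapolation on the trapezoidal column (denominator 4−1=3):
T_{1}^{(1)} = (4·1.1325007 − 1.5830351) / 3 = 0.9823226
T_{2}^{(1)} = (4·1.0325234 − 1.1325007) / 3 = 0.9991976
T_{3}^{(1)} = 1.0082346 + (1.0082346 − 1.0325234)/3 = 1.0001383
T_{2}^{(2)} = 0.9991976 + (0.9991976 − 0.9823226)/15 = 1.0003226
T_{3}^{(2)} = (16·1.0001383 − 0.9991976) / 15 = 1.0002010
T_{3}^{(3)} = 1.0002010 + (1.0002010 − 1.0003226)/63 = 1.0001991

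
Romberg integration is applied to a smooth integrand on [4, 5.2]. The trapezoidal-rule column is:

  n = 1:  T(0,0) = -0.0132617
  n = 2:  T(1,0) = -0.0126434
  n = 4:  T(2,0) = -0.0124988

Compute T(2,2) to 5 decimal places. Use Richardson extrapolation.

T(1,1) = (4·(-0.0126434) − (-0.0132617)) / 3 = -0.0124373
T(2,1) = (4·(-0.0124988) − (-0.0126434)) / 3 = -0.0124506
T(2,2) = (16·(-0.0124506) − (-0.0124373)) / 15 = -0.0124515

-0.01245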